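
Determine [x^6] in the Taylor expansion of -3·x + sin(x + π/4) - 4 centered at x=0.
Expand to order 6: -3·x + sin(x + π/4) - 4 = -√(2)·x^6/1440 + √(2)·x^5/240 + √(2)·x^4/48 - √(2)·x^3/12 - √(2)·x^2/4 + x·(-3 + √(2)/2) - 4 + √(2)/2 + O(x^7).
The coefficient of x^6 is -√(2)/1440.

Final answer: -√(2)/1440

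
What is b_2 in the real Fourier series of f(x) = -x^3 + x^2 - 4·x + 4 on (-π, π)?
b_2 = (1/π) ∫_{-π}^{π} f(x)·sin(2x) dx.
Evaluate the integral (use parity and integration by parts as needed): b_2 = 5/2 + π^2.

Final answer: 5/2 + π^2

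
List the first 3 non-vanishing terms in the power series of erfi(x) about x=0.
x^5/(5·√(π)) + 2·x^3/(3·√(π)) + 2·x/√(π)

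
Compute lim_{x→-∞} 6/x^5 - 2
Evaluate the dominant behaviour as x → -∞; each term tends to a finite value or vanishes.
Limit = -2.

Final answer: -2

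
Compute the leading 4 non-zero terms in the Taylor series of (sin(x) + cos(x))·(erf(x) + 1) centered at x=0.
x^3·(-5/(3·√(π)) - 1/6) + x^2·(-1/2 + 2/√(π)) + x·(1 + 2/√(π)) + 1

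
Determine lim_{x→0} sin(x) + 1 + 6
Direct substitution at x = 0 gives 7.

Final answer: 7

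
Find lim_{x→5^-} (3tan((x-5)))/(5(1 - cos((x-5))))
Both numerator and denominator → 0 as x → 5^-; this is a 0/0 indeterminate form.
Expand each to leading order near x = 5: numerator ~ 3·(x - 5), denominator ~ 5·(x - 5)^2/2.
The limit of the ratio is -∞.

Final answer: -∞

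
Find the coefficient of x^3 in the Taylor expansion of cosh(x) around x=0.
Expand to order 3: cosh(x) = x^2/2 + 1 + O(x^4).
The coefficient of x^3 is 0.

Final answer: 0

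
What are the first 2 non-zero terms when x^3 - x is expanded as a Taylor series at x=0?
x^3 - x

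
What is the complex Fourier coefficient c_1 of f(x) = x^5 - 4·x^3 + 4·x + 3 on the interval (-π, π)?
Compute the real Fourier coefficients first: a_1 = 0, b_1 = -48·π^2 + 2·π^4 + 296.
Then c_1 = (a_1 − i·b_1)/2 = -148·i - i·π^4 + 24·i·π^2.

Final answer: -148·i - i·π^4 + 24·i·π^2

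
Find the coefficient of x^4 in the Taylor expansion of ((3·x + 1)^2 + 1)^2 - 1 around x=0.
Expand to order 4: ((3·x + 1)^2 + 1)^2 - 1 = 81·x^4 + 108·x^3 + 72·x^2 + 24·x + 3 + O(x^5).
The coefficient of x^4 is 81.

Final answer: 81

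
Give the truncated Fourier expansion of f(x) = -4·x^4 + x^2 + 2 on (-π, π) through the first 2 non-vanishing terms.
(-196 + 32·π^2)·cos(x) - 4·π^4/5 + 2 + π^2/3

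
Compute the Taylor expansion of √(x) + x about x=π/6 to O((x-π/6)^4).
π/6 + √(6)·√(π)/6 + (√(6)/(2·√(π)) + 1)·(x - π/6) - 3·√(6)·(x - π/6)^2/(4·π^(3/2)) + 9·√(6)·(x - π/6)^3/(4·π^(5/2))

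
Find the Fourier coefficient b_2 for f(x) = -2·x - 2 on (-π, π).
b_2 = (1/π) ∫_{-π}^{π} f(x)·sin(2x) dx.
Evaluate the integral (use parity and integration by parts as needed): b_2 = 2.

Final answer: 2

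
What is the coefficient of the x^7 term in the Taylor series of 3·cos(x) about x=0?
Expand to order 7: 3·cos(x) = -x^6/240 + x^4/8 - 3·x^2/2 + 3 + O(x^8).
The coefficient of x^7 is 0.

Final answer: 0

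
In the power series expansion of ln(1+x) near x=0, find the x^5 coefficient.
Expand to order 5: ln(1+x) = x^5/5 - x^4/4 + x^3/3 - x^2/2 + x + O(x^6).
The coefficient of x^5 is 1/5.

Final answer: 1/5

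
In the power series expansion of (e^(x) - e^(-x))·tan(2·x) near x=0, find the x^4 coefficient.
Expand to order 4: (e^(x) - e^(-x))·tan(2·x) = 6·x^4 + 4·x^2 + O(x^5).
The coefficient of x^4 is 6.

Final answer: 6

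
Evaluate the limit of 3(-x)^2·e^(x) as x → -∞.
This is a 0·∞ indeterminate form at x → -∞.
Rewrite the product as 3(-x)^2 / e^(-x) (an ∞/∞ form) and apply L'Hôpital, or use the standard hierarchy e^(|x|) ≫ |(-x)^2| as x → -∞.
The indeterminate product → 0, so the limit = 0.

Final answer: 0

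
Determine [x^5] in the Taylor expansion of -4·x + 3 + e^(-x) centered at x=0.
Expand to order 5: -4·x + 3 + e^(-x) = -x^5/120 + x^4/24 - x^3/6 + x^2/2 - 5·x + 4 + O(x^6).
The coefficient of x^5 is -1/120.

Final answer: -1/120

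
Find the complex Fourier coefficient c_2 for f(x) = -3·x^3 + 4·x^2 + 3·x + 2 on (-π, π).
Compute the real Fourier coefficients first: a_2 = 4, b_2 = -15/2 + 3·π^2.
Then c_2 = (a_2 − i·b_2)/2 = 2 - 3·i·π^2/2 + 15·i/4.

Final answer: 2 - 3·i·π^2/2 + 15·i/4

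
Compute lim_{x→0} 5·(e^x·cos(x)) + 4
Direct substitution at x = 0 gives 9.

Final answer: 9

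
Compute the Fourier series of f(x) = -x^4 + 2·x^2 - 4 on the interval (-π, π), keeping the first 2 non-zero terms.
(-56 + 8·π^2)·cos(x) - π^4/5 - 4 + 2·π^2/3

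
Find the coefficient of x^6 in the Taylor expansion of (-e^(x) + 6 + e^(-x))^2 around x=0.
Expand to order 6: (-e^(x) + 6 + e^(-x))^2 = 8·x^6/45 - x^5/5 + 4·x^4/3 - 4·x^3 + 4·x^2 - 24·x + 36 + O(x^7).
The coefficient of x^6 is 8/45.

Final answer: 8/45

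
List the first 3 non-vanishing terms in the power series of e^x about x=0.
x^2/2 + x + 1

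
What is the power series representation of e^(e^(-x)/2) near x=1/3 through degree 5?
e^(e^(-1/3)/2) - e^(-1/3)·e^(e^(-1/3)/2)·(x - 1/3)/2 + (e^(1/3)·e^(e^(-1/3)/2) + 2·e^(2/3)·e^(e^(-1/3)/2))·e^(-1)·(x - 1/3)^2/8 + (-6·e^(4/3)·e^(e^(-1/3)/2) - 4·e^(5/3)·e^(e^(-1/3)/2) - e·e^(e^(-1/3)/2))·e^(-2)·(x - 1/3)^3/48 + (e^(2)·e^(e^(-1/3)/2) + 12·e^(7/3)·e^(e^(-1/3)/2) + 8·e^(3)·e^(e^(-1/3)/2) + 28·e^(8/3)·e^(e^(-1/3)/2))·e^(-10/3)·(x - 1/3)^4/384 + (-120·e^(13/3)·e^(e^(-1/3)/2) - 100·e^(4)·e^(e^(-1/3)/2) - 16·e^(14/3)·e^(e^(-1/3)/2) - 20·e^(11/3)·e^(e^(-1/3)/2) - e^(10/3)·e^(e^(-1/3)/2))·e^(-5)·(x - 1/3)^5/3840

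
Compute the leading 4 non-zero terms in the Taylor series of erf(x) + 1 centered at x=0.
x^5/(5·√(π)) - 2·x^3/(3·√(π)) + 2·x/√(π) + 1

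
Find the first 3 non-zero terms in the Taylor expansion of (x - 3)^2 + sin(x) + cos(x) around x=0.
x^2/2 - 5·x + 10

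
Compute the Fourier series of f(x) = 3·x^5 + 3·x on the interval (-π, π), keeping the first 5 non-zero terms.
(-120·π^2 + 6·π^4 + 726)·sin(x) + (-3·π^4 - 51/2 + 15·π^2)·sin(2·x) + (-40·π^2/9 + 134/27 + 2·π^4)·sin(3·x) + (-3·π^4/2 - 141/64 + 15·π^2/8)·sin(4·x) + (-24·π^2/25 + 894/625 + 6·π^4/5)·sin(5·x)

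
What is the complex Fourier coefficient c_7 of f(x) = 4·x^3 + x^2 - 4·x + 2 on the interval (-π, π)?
Compute the real Fourier coefficients first: a_7 = -4/49, b_7 = -440/343 + 8·π^2/7.
Then c_7 = (a_7 − i·b_7)/2 = -2/49 - 4·i·π^2/7 + 220·i/343.

Final answer: -2/49 - 4·i·π^2/7 + 220·i/343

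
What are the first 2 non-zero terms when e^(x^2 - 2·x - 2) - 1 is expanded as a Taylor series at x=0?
-2·x·e^(-2) - 1 + e^(-2)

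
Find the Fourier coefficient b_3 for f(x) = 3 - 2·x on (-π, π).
b_3 = (1/π) ∫_{-π}^{π} f(x)·sin(3x) dx.
Evaluate the integral (use parity and integration by parts as needed): b_3 = -4/3.

Final answer: -4/3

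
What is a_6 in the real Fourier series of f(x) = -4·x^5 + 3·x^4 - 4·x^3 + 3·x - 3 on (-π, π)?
a_6 = (1/π) ∫_{-π}^{π} f(x)·cos(6x) dx.
Evaluate the integral (use parity and integration by parts as needed): a_6 = -1/9 + 2·π^2/3.

Final answer: -1/9 + 2·π^2/3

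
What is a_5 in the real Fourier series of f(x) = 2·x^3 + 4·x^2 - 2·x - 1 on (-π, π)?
a_5 = (1/π) ∫_{-π}^{π} f(x)·cos(5x) dx.
Evaluate the integral (use parity and integration by parts as needed): a_5 = -16/25.

Final answer: -16/25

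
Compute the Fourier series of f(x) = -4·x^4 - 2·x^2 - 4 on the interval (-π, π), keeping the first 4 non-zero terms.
(-184 + 32·π^2)·cos(x) + (10 - 8·π^2)·cos(2·x) + (-40/27 + 32·π^2/9)·cos(3·x) - 4·π^4/5 - 2·π^2/3 - 4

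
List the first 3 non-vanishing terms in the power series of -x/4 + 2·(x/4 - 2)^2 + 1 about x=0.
x^2/8 - 9·x/4 + 9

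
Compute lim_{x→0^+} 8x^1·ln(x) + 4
The product is a 0·∞ indeterminate form at x → 0⁺.
Rewrite the product as 8·ln(x) / x^(-1) and apply L'Hôpital, or use the standard hierarchy x^(-1) ≫ |ln x| as x → 0⁺.
The indeterminate product → 0, so the limit = 4.

Final answer: 4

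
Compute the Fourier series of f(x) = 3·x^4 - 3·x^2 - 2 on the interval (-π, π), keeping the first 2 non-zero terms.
(156 - 24·π^2)·cos(x) - π^2 - 2 + 3·π^4/5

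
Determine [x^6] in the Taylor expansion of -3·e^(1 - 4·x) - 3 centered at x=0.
Expand to order 6: -3·e^(1 - 4·x) - 3 = -256·e·x^6/15 + 128·e·x^5/5 - 32·e·x^4 + 32·e·x^3 - 24·e·x^2 + 12·e·x - 3·e - 3 + O(x^7).
The coefficient of x^6 is -256·e/15.

Final answer: -256·e/15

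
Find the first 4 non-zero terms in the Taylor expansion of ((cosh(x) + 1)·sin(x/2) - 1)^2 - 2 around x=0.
-5·x^3/12 + x^2 - 2·x - 1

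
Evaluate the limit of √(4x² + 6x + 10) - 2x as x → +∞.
As x → +∞: multiply by the conjugate to get (6x+10)/(√(4x²+6x+10)+2x); the denominator ~ 4x, so the limit is 6/4 = 3/2.
Limit = 3/2.

Final answer: 3/2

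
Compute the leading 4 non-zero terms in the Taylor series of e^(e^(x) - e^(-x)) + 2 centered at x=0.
5·x^3/3 + 2·x^2 + 2·x + 3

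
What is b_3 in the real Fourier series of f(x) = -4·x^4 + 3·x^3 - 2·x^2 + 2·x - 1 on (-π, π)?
b_3 = (1/π) ∫_{-π}^{π} f(x)·sin(3x) dx.
Evaluate the integral (use parity and integration by parts as needed): b_3 = 2·π^2.

Final answer: 2·π^2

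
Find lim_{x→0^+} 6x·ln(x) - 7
The product is a 0·∞ indeterminate form at x → 0⁺.
Rewrite the product as 6·ln(x) / x^(-1) and apply L'Hôpital, or use the standard hierarchy x^(-1) ≫ |ln x| as x → 0⁺.
The indeterminate product → 0, so the limit = -7.

Final answer: -7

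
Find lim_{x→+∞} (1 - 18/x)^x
As x → +∞: this is the defining limit (1 - 18/x)^x → e^(-18).
Limit = e^(-18).

Final answer: e^(-18)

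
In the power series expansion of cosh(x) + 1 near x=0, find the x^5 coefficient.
Expand to order 5: cosh(x) + 1 = x^4/24 + x^2/2 + 2 + O(x^6).
The coefficient of x^5 is 0.

Final answer: 0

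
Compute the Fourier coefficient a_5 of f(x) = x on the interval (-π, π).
a_5 = (1/π) ∫_{-π}^{π} f(x)·cos(5x) dx.
Evaluate the integral (use parity and integration by parts as needed): a_5 = 0.

Final answer: 0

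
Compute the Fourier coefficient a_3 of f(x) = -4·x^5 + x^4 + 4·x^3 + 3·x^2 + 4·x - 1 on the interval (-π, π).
a_3 = (1/π) ∫_{-π}^{π} f(x)·cos(3x) dx.
Evaluate the integral (use parity and integration by parts as needed): a_3 = -8·π^2/9 - 20/27.

Final answer: -8·π^2/9 - 20/27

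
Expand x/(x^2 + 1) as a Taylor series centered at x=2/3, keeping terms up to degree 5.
6/13 + 45·(x - 2/3)/169 - 1242·(x - 2/3)^2/2197 + 9639·(x - 2/3)^3/28561 + 29646·(x - 2/3)^4/371293 - 1483515·(x - 2/3)^5/4826809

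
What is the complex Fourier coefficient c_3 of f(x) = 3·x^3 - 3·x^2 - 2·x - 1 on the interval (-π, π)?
Compute the real Fourier coefficients first: a_3 = 4/3, b_3 = -8/3 + 2·π^2.
Then c_3 = (a_3 − i·b_3)/2 = 2/3 - i·π^2 + 4·i/3.

Final answer: 2/3 - i·π^2 + 4·i/3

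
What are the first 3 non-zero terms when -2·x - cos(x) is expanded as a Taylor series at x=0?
x^2/2 - 2·x - 1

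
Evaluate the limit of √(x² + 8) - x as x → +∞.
This is an ∞ − ∞ indeterminate form.
Multiply and divide by the conjugate √(x²+8) + x; the x² terms cancel, leaving 8/(√(x²+8)+x) → 0.
Limit = 0.

Final answer: 0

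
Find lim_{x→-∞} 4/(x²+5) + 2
Evaluate the dominant behaviour as x → -∞; each term tends to a finite value or vanishes.
Limit = 2.

Final answer: 2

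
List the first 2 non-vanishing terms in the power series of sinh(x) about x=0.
x^3/6 + x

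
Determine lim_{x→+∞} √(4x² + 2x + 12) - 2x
As x → +∞: multiply by the conjugate to get (2x+12)/(√(4x²+2x+12)+2x); the denominator ~ 4x, so the limit is 2/4 = 1/2.
Limit = 1/2.

Final answer: 1/2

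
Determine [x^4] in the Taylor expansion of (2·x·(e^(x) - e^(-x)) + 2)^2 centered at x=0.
Expand to order 4: (2·x·(e^(x) - e^(-x)) + 2)^2 = 56·x^4/3 + 16·x^2 + 4 + O(x^5).
The coefficient of x^4 is 56/3.

Final answer: 56/3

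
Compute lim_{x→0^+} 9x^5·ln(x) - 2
The product is a 0·∞ indeterminate form at x → 0⁺.
Rewrite the product as 9·ln(x) / x^(-5) and apply L'Hôpital, or use the standard hierarchy x^(-5) ≫ |ln x| as x → 0⁺.
The indeterminate product → 0, so the limit = -2.

Final answer: -2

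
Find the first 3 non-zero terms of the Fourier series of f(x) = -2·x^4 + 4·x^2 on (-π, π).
(-112 + 16·π^2)·cos(x) + (10 - 4·π^2)·cos(2·x) - 2·π^4/5 + 4·π^2/3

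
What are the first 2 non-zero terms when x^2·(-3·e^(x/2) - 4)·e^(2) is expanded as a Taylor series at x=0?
-3·x^3·e^(2)/2 - 7·x^2·e^(2)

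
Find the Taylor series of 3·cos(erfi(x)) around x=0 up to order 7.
x^6·(-28/(15·π) - 4/(15·π^3) + 8/(3·π^2)) + x^4·(-4/π + 2/π^2) - 6·x^2/π + 3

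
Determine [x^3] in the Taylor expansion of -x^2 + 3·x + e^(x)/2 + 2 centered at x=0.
Expand to order 3: -x^2 + 3·x + e^(x)/2 + 2 = x^3/12 - 3·x^2/4 + 7·x/2 + 5/2 + O(x^4).
The coefficient of x^3 is 1/12.

Final answer: 1/12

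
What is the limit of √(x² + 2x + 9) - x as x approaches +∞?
This is an ∞ − ∞ indeterminate form.
Multiply and divide by the conjugate √(x²+2x + 9) + x; the x² terms cancel, leaving (2x + 9)/(√(x²+2x + 9)+x) → 2/2 = 1.
Limit = 1.

Final answer: 1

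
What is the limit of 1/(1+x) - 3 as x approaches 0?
Direct substitution at x = 0 gives -2.

Final answer: -2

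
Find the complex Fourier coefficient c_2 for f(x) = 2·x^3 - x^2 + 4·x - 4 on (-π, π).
Compute the real Fourier coefficients first: a_2 = -1, b_2 = -2·π^2 - 1.
Then c_2 = (a_2 − i·b_2)/2 = -1/2 + i/2 + i·π^2.

Final answer: -1/2 + i/2 + i·π^2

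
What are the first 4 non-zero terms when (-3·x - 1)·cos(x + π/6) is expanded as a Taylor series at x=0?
x^3·(-1/12 + 3·√(3)/4) + x^2·(√(3)/4 + 3/2) + x·(1/2 - 3·√(3)/2) - √(3)/2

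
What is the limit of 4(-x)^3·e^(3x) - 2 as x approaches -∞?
The product is a 0·∞ indeterminate form at x → -∞.
Rewrite the product as 4(-x)^3 / e^(-3x) (an ∞/∞ form) and apply L'Hôpital, or use the standard hierarchy e^(3|x|) ≫ |(-x)^3| as x → -∞.
The indeterminate product → 0, so the limit = -2.

Final answer: -2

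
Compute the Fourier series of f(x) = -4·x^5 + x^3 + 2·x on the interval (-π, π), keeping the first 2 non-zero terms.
(-968 - 8·π^4 + 162·π^2)·sin(x) + (-21·π^2 + 59/2 + 4·π^4)·sin(2·x)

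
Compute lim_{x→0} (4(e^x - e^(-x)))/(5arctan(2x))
Both numerator and denominator → 0 as x → 0; this is a 0/0 indeterminate form.
Expand each to leading order near x = 0: numerator ~ 8·x, denominator ~ 10·x.
The limit of the ratio is 4/5.

Final answer: 4/5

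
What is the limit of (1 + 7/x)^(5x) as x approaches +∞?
As x → +∞: write (1 + 7/x)^(5x) = ((1 + 7/x)^x)^5 → (e^7)^5 = e^35.
Limit = e^(35).

Final answer: e^(35)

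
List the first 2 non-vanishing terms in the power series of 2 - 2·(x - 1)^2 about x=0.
-2·x^2 + 4·x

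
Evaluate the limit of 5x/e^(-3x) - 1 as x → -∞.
The quotient is an ∞/∞ indeterminate form as x → -∞.
Compare growth rates of the dominant terms (exponentials ≫ polynomials ≫ logarithms), or apply L'Hôpital's rule; the quotient → 0.
Adding the constant: 0 - 1 = -1. Limit = -1.

Final answer: -1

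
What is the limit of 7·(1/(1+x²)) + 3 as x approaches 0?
Direct substitution at x = 0 gives 10.

Final answer: 10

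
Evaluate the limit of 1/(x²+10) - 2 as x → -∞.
Evaluate the dominant behaviour as x → -∞; each term tends to a finite value or vanishes.
Limit = -2.

Final answer: -2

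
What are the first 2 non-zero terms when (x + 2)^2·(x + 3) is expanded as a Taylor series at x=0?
16·x + 12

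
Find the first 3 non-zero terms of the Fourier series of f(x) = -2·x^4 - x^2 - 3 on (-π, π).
(-92 + 16·π^2)·cos(x) + (5 - 4·π^2)·cos(2·x) - 2·π^4/5 - π^2/3 - 3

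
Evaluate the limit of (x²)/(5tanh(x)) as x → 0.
Both numerator and denominator → 0 as x → 0; this is a 0/0 indeterminate form.
Expand each to leading order near x = 0: numerator ~ x^2, denominator ~ 5·x.
The limit of the ratio is 0.

Final answer: 0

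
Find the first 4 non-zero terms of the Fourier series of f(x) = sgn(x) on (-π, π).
4·sin(x)/π + 4·sin(3·x)/(3·π) + 4·sin(5·x)/(5·π) + 4·sin(7·x)/(7·π)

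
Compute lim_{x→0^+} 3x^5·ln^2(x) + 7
The product is a 0·∞ indeterminate form at x → 0⁺.
Rewrite the product as 3·ln^2(x) / x^(-5) and apply L'Hôpital, or use the standard hierarchy x^(-5) ≫ |ln x|^2 as x → 0⁺.
The indeterminate product → 0, so the limit = 7.

Final answer: 7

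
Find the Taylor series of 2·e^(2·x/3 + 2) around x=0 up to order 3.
8·x^3·e^(2)/81 + 4·x^2·e^(2)/9 + 4·x·e^(2)/3 + 2·e^(2)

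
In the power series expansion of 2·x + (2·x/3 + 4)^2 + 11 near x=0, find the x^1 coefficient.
Expand to order 1: 2·x + (2·x/3 + 4)^2 + 11 = 22·x/3 + 27 + O(x^2).
The coefficient of x^1 is 22/3.

Final answer: 22/3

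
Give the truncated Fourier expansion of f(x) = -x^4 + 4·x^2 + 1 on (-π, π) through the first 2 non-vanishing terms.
(-64 + 8·π^2)·cos(x) - π^4/5 + 1 + 4·π^2/3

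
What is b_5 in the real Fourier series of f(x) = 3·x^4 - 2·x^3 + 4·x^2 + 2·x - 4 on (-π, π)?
b_5 = (1/π) ∫_{-π}^{π} f(x)·sin(5x) dx.
Evaluate the integral (use parity and integration by parts as needed): b_5 = 124/125 - 4·π^2/5.

Final answer: 124/125 - 4·π^2/5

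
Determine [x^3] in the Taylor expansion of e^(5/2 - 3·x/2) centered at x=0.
Expand to order 3: e^(5/2 - 3·x/2) = -9·x^3·e^(5/2)/16 + 9·x^2·e^(5/2)/8 - 3·x·e^(5/2)/2 + e^(5/2) + O(x^4).
The coefficient of x^3 is -9·e^(5/2)/16.

Final answer: -9·e^(5/2)/16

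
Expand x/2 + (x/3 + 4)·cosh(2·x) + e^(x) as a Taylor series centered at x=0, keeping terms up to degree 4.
65·x^4/24 + 5·x^3/6 + 17·x^2/2 + 11·x/6 + 5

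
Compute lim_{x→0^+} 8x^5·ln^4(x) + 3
The product is a 0·∞ indeterminate form at x → 0⁺.
Rewrite the product as 8·ln^4(x) / x^(-5) and apply L'Hôpital, or use the standard hierarchy x^(-5) ≫ |ln x|^4 as x → 0⁺.
The indeterminate product → 0, so the limit = 3.

Final answer: 3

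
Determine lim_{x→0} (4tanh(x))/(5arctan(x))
Both numerator and denominator → 0 as x → 0; this is a 0/0 indeterminate form.
Expand each to leading order near x = 0: numerator ~ 4·x, denominator ~ 5·x.
The limit of the ratio is 4/5.

Final answer: 4/5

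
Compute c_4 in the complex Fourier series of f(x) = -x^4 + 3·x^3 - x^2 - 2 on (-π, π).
Compute the real Fourier coefficients first: a_4 = -π^2/2 - 1/16, b_4 = 9/16 - 3·π^2/2.
Then c_4 = (a_4 − i·b_4)/2 = -π^2/4 - 1/32 - 9·i/32 + 3·i·π^2/4.

Final answer: -π^2/4 - 1/32 - 9·i/32 + 3·i·π^2/4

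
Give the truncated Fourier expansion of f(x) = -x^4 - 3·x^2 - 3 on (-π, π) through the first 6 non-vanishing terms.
(-36 + 8·π^2)·cos(x) - 2·π^2·cos(2·x) + (20/27 + 8·π^2/9)·cos(3·x) + (-π^2/2 - 9/16)·cos(4·x) + (252/625 + 8·π^2/25)·cos(5·x) - π^4/5 - π^2 - 3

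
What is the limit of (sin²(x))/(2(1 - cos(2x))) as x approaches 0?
Both numerator and denominator → 0 as x → 0; this is a 0/0 indeterminate form.
Expand each to leading order near x = 0: numerator ~ x^2, denominator ~ 4·x^2.
The limit of the ratio is 1/4.

Final answer: 1/4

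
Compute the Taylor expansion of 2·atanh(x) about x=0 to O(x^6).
2·x^5/5 + 2·x^3/3 + 2·x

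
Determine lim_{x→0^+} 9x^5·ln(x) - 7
The product is a 0·∞ indeterminate form at x → 0⁺.
Rewrite the product as 9·ln(x) / x^(-5) and apply L'Hôpital, or use the standard hierarchy x^(-5) ≫ |ln x| as x → 0⁺.
The indeterminate product → 0, so the limit = -7.

Final answer: -7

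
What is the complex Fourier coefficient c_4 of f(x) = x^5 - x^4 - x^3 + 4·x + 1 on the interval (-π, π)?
Compute the real Fourier coefficients first: a_4 = 3/16 - π^2/2, b_4 = -π^4/2 - 155/64 + 9·π^2/8.
Then c_4 = (a_4 − i·b_4)/2 = -π^2/4 + 3/32 - 9·i·π^2/16 + 155·i/128 + i·π^4/4.

Final answer: -π^2/4 + 3/32 - 9·i·π^2/16 + 155·i/128 + i·π^4/4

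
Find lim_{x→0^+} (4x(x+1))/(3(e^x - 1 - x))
Both numerator and denominator → 0 as x → 0^+; this is a 0/0 indeterminate form.
Expand each to leading order near x = 0: numerator ~ 4·x, denominator ~ 3·x^2/2.
The limit of the ratio is ∞.

Final answer: ∞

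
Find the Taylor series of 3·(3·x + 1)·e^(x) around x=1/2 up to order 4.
15·e^(1/2)/2 + 33·e^(1/2)·(x - 1/2)/2 + 51·e^(1/2)·(x - 1/2)^2/4 + 23·e^(1/2)·(x - 1/2)^3/4 + 29·e^(1/2)·(x - 1/2)^4/16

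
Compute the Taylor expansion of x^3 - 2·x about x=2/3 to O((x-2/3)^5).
-28/27 - 2·(x - 2/3)/3 + 2·(x - 2/3)^2 + (x - 2/3)^3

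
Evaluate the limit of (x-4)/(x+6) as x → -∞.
Evaluate the dominant behaviour as x → -∞; each term tends to a finite value or vanishes.
Limit = 1.

Final answer: 1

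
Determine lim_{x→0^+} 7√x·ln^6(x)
This is a 0·∞ indeterminate form at x → 0⁺.
Rewrite the product as 7·ln^6(x) / x^(-1/2) and apply L'Hôpital, or use the standard hierarchy x^(-1/2) ≫ |ln x|^6 as x → 0⁺.
The indeterminate product → 0, so the limit = 0.

Final answer: 0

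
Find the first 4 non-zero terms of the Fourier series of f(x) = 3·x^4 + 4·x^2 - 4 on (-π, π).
(128 - 24·π^2)·cos(x) + (-5 + 6·π^2)·cos(2·x) - 8·π^2·cos(3·x)/3 - 4 + 4·π^2/3 + 3·π^4/5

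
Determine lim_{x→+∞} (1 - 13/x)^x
As x → +∞: this is the defining limit (1 - 13/x)^x → e^(-13).
Limit = e^(-13).

Final answer: e^(-13)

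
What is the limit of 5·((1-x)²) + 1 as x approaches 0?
Direct substitution at x = 0 gives 6.

Final answer: 6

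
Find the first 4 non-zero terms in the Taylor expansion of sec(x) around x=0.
61·x^6/720 + 5·x^4/24 + x^2/2 + 1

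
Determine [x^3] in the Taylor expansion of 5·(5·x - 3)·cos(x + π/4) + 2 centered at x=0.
Expand to order 3: 5·(5·x - 3)·cos(x + π/4) + 2 = -15·√(2)·x^3/2 - 35·√(2)·x^2/4 + 20·√(2)·x - 15·√(2)/2 + 2 + O(x^4).
The coefficient of x^3 is -15·√(2)/2.

Final answer: -15·√(2)/2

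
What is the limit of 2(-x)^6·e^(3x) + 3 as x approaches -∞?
The product is a 0·∞ indeterminate form at x → -∞.
Rewrite the product as 2(-x)^6 / e^(-3x) (an ∞/∞ form) and apply L'Hôpital, or use the standard hierarchy e^(3|x|) ≫ |(-x)^6| as x → -∞.
The indeterminate product → 0, so the limit = 3.

Final answer: 3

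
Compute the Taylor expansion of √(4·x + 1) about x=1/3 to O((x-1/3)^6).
√(21)/3 + 2·√(21)·(x - 1/3)/7 - 6·√(21)·(x - 1/3)^2/49 + 36·√(21)·(x - 1/3)^3/343 - 270·√(21)·(x - 1/3)^4/2401 + 324·√(21)·(x - 1/3)^5/2401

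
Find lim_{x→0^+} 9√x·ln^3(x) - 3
The product is a 0·∞ indeterminate form at x → 0⁺.
Rewrite the product as 9·ln^3(x) / x^(-1/2) and apply L'Hôpital, or use the standard hierarchy x^(-1/2) ≫ |ln x|^3 as x → 0⁺.
The indeterminate product → 0, so the limit = -3.

Final answer: -3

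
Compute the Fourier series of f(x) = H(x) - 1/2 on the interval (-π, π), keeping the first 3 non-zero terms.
2·sin(x)/π + 2·sin(3·x)/(3·π) + 2·sin(5·x)/(5·π)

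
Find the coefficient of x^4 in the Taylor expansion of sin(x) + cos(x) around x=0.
Expand to order 4: sin(x) + cos(x) = x^4/24 - x^3/6 - x^2/2 + x + 1 + O(x^5).
The coefficient of x^4 is 1/24.

Final answer: 1/24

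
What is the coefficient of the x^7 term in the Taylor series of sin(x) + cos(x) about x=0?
Expand to order 7: sin(x) + cos(x) = -x^7/5040 - x^6/720 + x^5/120 + x^4/24 - x^3/6 - x^2/2 + x + 1 + O(x^8).
The coefficient of x^7 is -1/5040.

Final answer: -1/5040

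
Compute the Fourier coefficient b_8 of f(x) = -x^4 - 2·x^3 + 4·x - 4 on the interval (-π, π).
b_8 = (1/π) ∫_{-π}^{π} f(x)·sin(8x) dx.
Evaluate the integral (use parity and integration by parts as needed): b_8 = -67/64 + π^2/2.

Final answer: -67/64 + π^2/2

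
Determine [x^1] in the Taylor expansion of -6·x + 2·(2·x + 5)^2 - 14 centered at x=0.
Expand to order 1: -6·x + 2·(2·x + 5)^2 - 14 = 34·x + 36 + O(x^2).
The coefficient of x^1 is 34.

Final answer: 34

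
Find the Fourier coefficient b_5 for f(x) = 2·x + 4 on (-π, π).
b_5 = (1/π) ∫_{-π}^{π} f(x)·sin(5x) dx.
Evaluate the integral (use parity and integration by parts as needed): b_5 = 4/5.

Final answer: 4/5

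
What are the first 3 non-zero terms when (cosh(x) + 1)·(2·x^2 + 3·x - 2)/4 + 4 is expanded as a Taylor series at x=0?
3·x^2/4 + 3·x/2 + 3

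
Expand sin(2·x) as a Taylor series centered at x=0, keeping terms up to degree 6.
4·x^5/15 - 4·x^3/3 + 2·x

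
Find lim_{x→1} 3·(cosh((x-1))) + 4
Direct substitution at x = 1 gives 7.

Final answer: 7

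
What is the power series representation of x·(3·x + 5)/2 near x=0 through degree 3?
3·x^2/2 + 5·x/2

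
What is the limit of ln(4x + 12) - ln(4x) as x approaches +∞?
This is an ∞ − ∞ indeterminate form.
Combine the logarithms: ln(4x+12) − ln(4x) = ln((4x+12)/(4x)) = ln(1 + 12/(4x)) → ln(1) = 0.
Limit = 0.

Final answer: 0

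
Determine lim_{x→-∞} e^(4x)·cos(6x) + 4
Evaluate the dominant behaviour as x → -∞; each term tends to a finite value or vanishes.
Limit = 4.

Final answer: 4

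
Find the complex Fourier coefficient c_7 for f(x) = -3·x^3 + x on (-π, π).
Compute the real Fourier coefficients first: a_7 = 0, b_7 = 134/343 - 6·π^2/7.
Then c_7 = (a_7 − i·b_7)/2 = -67·i/343 + 3·i·π^2/7.

Final answer: -67·i/343 + 3·i·π^2/7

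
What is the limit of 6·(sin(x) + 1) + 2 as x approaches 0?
Direct substitution at x = 0 gives 8.

Final answer: 8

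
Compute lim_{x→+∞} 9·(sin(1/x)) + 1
Evaluate the dominant behaviour as x → +∞; each term tends to a finite value or vanishes.
Limit = 1.

Final answer: 1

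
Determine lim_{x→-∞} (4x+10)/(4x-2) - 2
Evaluate the dominant behaviour as x → -∞; each term tends to a finite value or vanishes.
Limit = -1.

Final answer: -1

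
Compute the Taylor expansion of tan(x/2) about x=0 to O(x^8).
17·x^7/40320 + x^5/240 + x^3/24 + x/2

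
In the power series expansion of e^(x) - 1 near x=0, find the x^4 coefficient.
Expand to order 4: e^(x) - 1 = x^4/24 + x^3/6 + x^2/2 + x + O(x^5).
The coefficient of x^4 is 1/24.

Final answer: 1/24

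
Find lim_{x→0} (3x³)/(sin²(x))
Both numerator and denominator → 0 as x → 0; this is a 0/0 indeterminate form.
Expand each to leading order near x = 0: numerator ~ 3·x^3, denominator ~ x^2.
The limit of the ratio is 0.

Final answer: 0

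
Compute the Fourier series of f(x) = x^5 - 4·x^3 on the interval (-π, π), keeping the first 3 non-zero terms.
(-48·π^2 + 2·π^4 + 288)·sin(x) + (-π^4 - 27/2 + 9·π^2)·sin(2·x) + (-112·π^2/27 + 224/81 + 2·π^4/3)·sin(3·x)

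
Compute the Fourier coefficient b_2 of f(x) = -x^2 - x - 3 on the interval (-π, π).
b_2 = (1/π) ∫_{-π}^{π} f(x)·sin(2x) dx.
Evaluate the integral (use parity and integration by parts as needed): b_2 = 1.

Final answer: 1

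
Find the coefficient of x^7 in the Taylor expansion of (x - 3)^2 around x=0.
Expand to order 7: (x - 3)^2 = x^2 - 6·x + 9 + O(x^8).
The coefficient of x^7 is 0.

Final answer: 0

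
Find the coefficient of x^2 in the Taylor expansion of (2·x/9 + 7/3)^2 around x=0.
Expand to order 2: (2·x/9 + 7/3)^2 = 4·x^2/81 + 28·x/27 + 49/9 + O(x^3).
The coefficient of x^2 is 4/81.

Final answer: 4/81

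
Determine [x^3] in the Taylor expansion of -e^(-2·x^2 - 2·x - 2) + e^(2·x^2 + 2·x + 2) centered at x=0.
Expand to order 3: -e^(-2·x^2 - 2·x - 2) + e^(2·x^2 + 2·x + 2) = x^3·(-8·e^(-2)/3 + 16·e^(2)/3) + 4·x^2·e^(2) + x·(2·e^(-2) + 2·e^(2)) - e^(-2) + e^(2) + O(x^4).
The coefficient of x^3 is -8·e^(-2)/3 + 16·e^(2)/3.

Final answer: -8·e^(-2)/3 + 16·e^(2)/3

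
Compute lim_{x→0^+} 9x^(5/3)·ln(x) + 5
The product is a 0·∞ indeterminate form at x → 0⁺.
Rewrite the product as 9·ln(x) / x^(-5/3) and apply L'Hôpital, or use the standard hierarchy x^(-5/3) ≫ |ln x| as x → 0⁺.
The indeterminate product → 0, so the limit = 5.

Final answer: 5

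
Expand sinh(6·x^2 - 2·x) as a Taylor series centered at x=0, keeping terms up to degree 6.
40·x^6 - 544·x^5/15 + 12·x^4 - 4·x^3/3 + 6·x^2 - 2·x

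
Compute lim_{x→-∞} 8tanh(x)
Evaluate the dominant behaviour as x → -∞; each term tends to a finite value or vanishes.
Limit = -8.

Final answer: -8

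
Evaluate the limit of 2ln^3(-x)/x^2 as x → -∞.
This is an ∞/∞ indeterminate form as x → -∞.
Compare growth rates of the dominant terms (exponentials ≫ polynomials ≫ logarithms), or apply L'Hôpital's rule; the quotient → 0.
Limit = 0.

Final answer: 0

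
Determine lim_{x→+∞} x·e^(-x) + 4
Evaluate the dominant behaviour as x → +∞; each term tends to a finite value or vanishes.
Limit = 4.

Final answer: 4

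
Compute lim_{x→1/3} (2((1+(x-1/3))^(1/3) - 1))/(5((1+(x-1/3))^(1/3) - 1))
Both numerator and denominator → 0 as x → 1/3; this is a 0/0 indeterminate form.
Expand each to leading order near x = 1/3: numerator ~ 2·(x - 1/3)/3, denominator ~ 5·(x - 1/3)/3.
The limit of the ratio is 2/5.

Final answer: 2/5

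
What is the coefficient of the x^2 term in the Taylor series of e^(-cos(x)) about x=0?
Expand to order 2: e^(-cos(x)) = x^2·e^(-1)/2 + e^(-1) + O(x^3).
The coefficient of x^2 is e^(-1)/2.

Final answer: e^(-1)/2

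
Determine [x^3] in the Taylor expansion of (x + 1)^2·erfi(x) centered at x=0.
Expand to order 3: (x + 1)^2·erfi(x) = 8·x^3/(3·√(π)) + 4·x^2/√(π) + 2·x/√(π) + O(x^4).
The coefficient of x^3 is 8/(3·√(π)).

Final answer: 8/(3·√(π))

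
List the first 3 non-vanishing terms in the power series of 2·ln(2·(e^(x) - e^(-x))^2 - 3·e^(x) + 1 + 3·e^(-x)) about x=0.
-50·x^3 - 20·x^2 - 12·x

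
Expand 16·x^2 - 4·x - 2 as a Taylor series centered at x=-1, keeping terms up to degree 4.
18 - 36·(x + 1) + 16·(x + 1)^2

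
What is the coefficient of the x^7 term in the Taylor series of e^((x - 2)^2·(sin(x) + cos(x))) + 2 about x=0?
Expand to order 7: e^((x - 2)^2·(sin(x) + cos(x))) + 2 = 79273·x^7·e^(4)/2520 - 791·x^6·e^(4)/40 - 359·x^5·e^(4)/30 + 77·x^4·e^(4)/6 + 7·x^3·e^(4)/3 - 5·x^2·e^(4) + 2 + e^(4) + O(x^8).
The coefficient of x^7 is 79273·e^(4)/2520.

Final answer: 79273·e^(4)/2520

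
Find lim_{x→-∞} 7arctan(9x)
Evaluate the dominant behaviour as x → -∞; each term tends to a finite value or vanishes.
Limit = -7·π/2.

Final answer: -7·π/2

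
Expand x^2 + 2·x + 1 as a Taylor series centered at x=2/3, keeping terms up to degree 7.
25/9 + 10·(x - 2/3)/3 + (x - 2/3)^2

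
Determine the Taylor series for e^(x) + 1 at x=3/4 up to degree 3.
1 + e^(3/4) + e^(3/4)·(x - 3/4) + e^(3/4)·(x - 3/4)^2/2 + e^(3/4)·(x - 3/4)^3/6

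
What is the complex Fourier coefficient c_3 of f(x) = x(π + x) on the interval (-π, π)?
Compute the real Fourier coefficients first: a_3 = -4/9, b_3 = 2·π/3.
Then c_3 = (a_3 − i·b_3)/2 = -2/9 - i·π/3.

Final answer: -2/9 - i·π/3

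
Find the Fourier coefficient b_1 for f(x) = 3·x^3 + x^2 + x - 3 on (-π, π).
b_1 = (1/π) ∫_{-π}^{π} f(x)·sin(1x) dx.
Evaluate the integral (use parity and integration by parts as needed): b_1 = -34 + 6·π^2.

Final answer: -34 + 6·π^2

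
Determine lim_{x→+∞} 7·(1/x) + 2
Evaluate the dominant behaviour as x → +∞; each term tends to a finite value or vanishes.
Limit = 2.

Final answer: 2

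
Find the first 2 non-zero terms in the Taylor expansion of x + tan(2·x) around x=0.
8·x^3/3 + 3·x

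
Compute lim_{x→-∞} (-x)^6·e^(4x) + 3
The product is a 0·∞ indeterminate form at x → -∞.
Rewrite the product as (-x)^6 / e^(-4x) (an ∞/∞ form) and apply L'Hôpital, or use the standard hierarchy e^(4|x|) ≫ |(-x)^6| as x → -∞.
The indeterminate product → 0, so the limit = 3.

Final answer: 3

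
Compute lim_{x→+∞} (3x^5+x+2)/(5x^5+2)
This is an ∞/∞ indeterminate form as x → +∞.
Divide numerator and denominator by x^5 and let the lower-order terms vanish; the leading terms give 3/5.
Limit = 3/5.

Final answer: 3/5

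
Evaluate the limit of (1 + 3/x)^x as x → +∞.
As x → +∞: this is the defining limit (1 + 3/x)^x → e^3.
Limit = e^(3).

Final answer: e^(3)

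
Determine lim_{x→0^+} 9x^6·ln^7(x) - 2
The product is a 0·∞ indeterminate form at x → 0⁺.
Rewrite the product as 9·ln^7(x) / x^(-6) and apply L'Hôpital, or use the standard hierarchy x^(-6) ≫ |ln x|^7 as x → 0⁺.
The indeterminate product → 0, so the limit = -2.

Final answer: -2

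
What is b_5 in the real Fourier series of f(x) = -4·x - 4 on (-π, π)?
b_5 = (1/π) ∫_{-π}^{π} f(x)·sin(5x) dx.
Evaluate the integral (use parity and integration by parts as needed): b_5 = -8/5.

Final answer: -8/5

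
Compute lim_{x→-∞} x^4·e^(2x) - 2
The product is a 0·∞ indeterminate form at x → -∞.
Rewrite the product as x^4 / e^(-2x) (an ∞/∞ form) and apply L'Hôpital, or use the standard hierarchy e^(2|x|) ≫ |x^4| as x → -∞.
The indeterminate product → 0, so the limit = -2.

Final answer: -2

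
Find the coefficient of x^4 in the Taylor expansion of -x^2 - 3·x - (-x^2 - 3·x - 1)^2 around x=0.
Expand to order 4: -x^2 - 3·x - (-x^2 - 3·x - 1)^2 = -x^4 - 6·x^3 - 12·x^2 - 9·x - 1 + O(x^5).
The coefficient of x^4 is -1.

Final answer: -1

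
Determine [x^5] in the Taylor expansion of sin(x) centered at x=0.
Expand to order 5: sin(x) = x^5/120 - x^3/6 + x + O(x^6).
The coefficient of x^5 is 1/120.

Final answer: 1/120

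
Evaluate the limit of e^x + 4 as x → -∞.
Evaluate the dominant behaviour as x → -∞; each term tends to a finite value or vanishes.
Limit = 4.

Final answer: 4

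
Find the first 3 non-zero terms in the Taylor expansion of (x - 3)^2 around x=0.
x^2 - 6·x + 9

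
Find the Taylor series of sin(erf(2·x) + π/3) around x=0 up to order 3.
x^3·(-8/(3·√(π)) - 16/(3·π^(3/2))) - 4·√(3)·x^2/π + 2·x/√(π) + √(3)/2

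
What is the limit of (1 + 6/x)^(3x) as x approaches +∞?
As x → +∞: write (1 + 6/x)^(3x) = ((1 + 6/x)^x)^3 → (e^6)^3 = e^18.
Limit = e^(18).

Final answer: e^(18)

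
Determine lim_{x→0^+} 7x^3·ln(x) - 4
The product is a 0·∞ indeterminate form at x → 0⁺.
Rewrite the product as 7·ln(x) / x^(-3) and apply L'Hôpital, or use the standard hierarchy x^(-3) ≫ |ln x| as x → 0⁺.
The indeterminate product → 0, so the limit = -4.

Final answer: -4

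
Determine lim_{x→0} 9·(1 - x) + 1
Direct substitution at x = 0 gives 10.

Final answer: 10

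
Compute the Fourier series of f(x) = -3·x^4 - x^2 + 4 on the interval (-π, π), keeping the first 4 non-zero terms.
(-140 + 24·π^2)·cos(x) + (8 - 6·π^2)·cos(2·x) + (-4/3 + 8·π^2/3)·cos(3·x) - 3·π^4/5 - π^2/3 + 4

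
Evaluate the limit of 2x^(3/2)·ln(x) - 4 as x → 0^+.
The product is a 0·∞ indeterminate form at x → 0⁺.
Rewrite the product as 2·ln(x) / x^(-3/2) and apply L'Hôpital, or use the standard hierarchy x^(-3/2) ≫ |ln x| as x → 0⁺.
The indeterminate product → 0, so the limit = -4.

Final answer: -4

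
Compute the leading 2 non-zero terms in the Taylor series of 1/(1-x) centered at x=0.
x + 1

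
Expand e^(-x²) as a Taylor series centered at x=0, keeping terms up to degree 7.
-x^6/6 + x^4/2 - x^2 + 1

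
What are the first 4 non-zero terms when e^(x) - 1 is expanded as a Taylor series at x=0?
x^4/24 + x^3/6 + x^2/2 + x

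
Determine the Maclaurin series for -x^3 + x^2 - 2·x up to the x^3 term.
-x^3 + x^2 - 2·x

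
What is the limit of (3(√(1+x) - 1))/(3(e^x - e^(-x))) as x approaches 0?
Both numerator and denominator → 0 as x → 0; this is a 0/0 indeterminate form.
Expand each to leading order near x = 0: numerator ~ 3·x/2, denominator ~ 6·x.
The limit of the ratio is 1/4.

Final answer: 1/4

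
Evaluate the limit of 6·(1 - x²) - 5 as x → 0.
Direct substitution at x = 0 gives 1.

Final answer: 1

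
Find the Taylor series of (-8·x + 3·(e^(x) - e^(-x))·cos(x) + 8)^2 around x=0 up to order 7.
16·x^7/105 + 24·x^6/5 - 16·x^5/5 + 8·x^4 - 32·x^3 + 4·x^2 - 32·x + 64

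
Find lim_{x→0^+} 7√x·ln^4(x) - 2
The product is a 0·∞ indeterminate form at x → 0⁺.
Rewrite the product as 7·ln^4(x) / x^(-1/2) and apply L'Hôpital, or use the standard hierarchy x^(-1/2) ≫ |ln x|^4 as x → 0⁺.
The indeterminate product → 0, so the limit = -2.

Final answer: -2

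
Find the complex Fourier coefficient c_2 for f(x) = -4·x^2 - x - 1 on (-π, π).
Compute the real Fourier coefficients first: a_2 = -4, b_2 = 1.
Then c_2 = (a_2 − i·b_2)/2 = -2 - i/2.

Final answer: -2 - i/2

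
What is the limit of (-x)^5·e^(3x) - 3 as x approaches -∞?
The product is a 0·∞ indeterminate form at x → -∞.
Rewrite the product as (-x)^5 / e^(-3x) (an ∞/∞ form) and apply L'Hôpital, or use the standard hierarchy e^(3|x|) ≫ |(-x)^5| as x → -∞.
The indeterminate product → 0, so the limit = -3.

Final answer: -3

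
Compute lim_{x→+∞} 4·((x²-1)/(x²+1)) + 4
Evaluate the dominant behaviour as x → +∞; each term tends to a finite value or vanishes.
Limit = 8.

Final answer: 8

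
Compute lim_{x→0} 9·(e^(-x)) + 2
Direct substitution at x = 0 gives 11.

Final answer: 11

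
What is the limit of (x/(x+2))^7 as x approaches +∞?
As x → +∞: x/(x+2) = 1/(1 + 2/x) → 1, and the 7th power of a limit-1 base also → 1.
Limit = 1.

Final answer: 1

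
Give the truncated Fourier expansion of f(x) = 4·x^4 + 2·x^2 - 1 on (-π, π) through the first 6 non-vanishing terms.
(184 - 32·π^2)·cos(x) + (-10 + 8·π^2)·cos(2·x) + (40/27 - 32·π^2/9)·cos(3·x) + (-1/4 + 2·π^2)·cos(4·x) + (-32·π^2/25 - 8/625)·cos(5·x) - 1 + 2·π^2/3 + 4·π^4/5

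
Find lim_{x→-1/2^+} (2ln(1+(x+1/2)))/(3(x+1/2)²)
Both numerator and denominator → 0 as x → -1/2^+; this is a 0/0 indeterminate form.
Expand each to leading order near x = -1/2: numerator ~ 2·(x + 1/2), denominator ~ 3·(x + 1/2)^2.
The limit of the ratio is ∞.

Final answer: ∞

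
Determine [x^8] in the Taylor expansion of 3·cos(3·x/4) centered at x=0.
Expand to order 8: 3·cos(3·x/4) = 2187·x^8/293601280 - 243·x^6/327680 + 81·x^4/2048 - 27·x^2/32 + 3 + O(x^9).
The coefficient of x^8 is 2187/293601280.

Final answer: 2187/293601280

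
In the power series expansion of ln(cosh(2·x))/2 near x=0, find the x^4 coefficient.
Expand to order 4: ln(cosh(2·x))/2 = -2·x^4/3 + x^2 + O(x^5).
The coefficient of x^4 is -2/3.

Final answer: -2/3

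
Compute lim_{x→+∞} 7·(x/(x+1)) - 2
Evaluate the dominant behaviour as x → +∞; each term tends to a finite value or vanishes.
Limit = 5.

Final answer: 5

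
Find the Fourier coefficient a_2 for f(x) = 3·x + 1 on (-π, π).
a_2 = (1/π) ∫_{-π}^{π} f(x)·cos(2x) dx.
Evaluate the integral (use parity and integration by parts as needed): a_2 = 0.

Final answer: 0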